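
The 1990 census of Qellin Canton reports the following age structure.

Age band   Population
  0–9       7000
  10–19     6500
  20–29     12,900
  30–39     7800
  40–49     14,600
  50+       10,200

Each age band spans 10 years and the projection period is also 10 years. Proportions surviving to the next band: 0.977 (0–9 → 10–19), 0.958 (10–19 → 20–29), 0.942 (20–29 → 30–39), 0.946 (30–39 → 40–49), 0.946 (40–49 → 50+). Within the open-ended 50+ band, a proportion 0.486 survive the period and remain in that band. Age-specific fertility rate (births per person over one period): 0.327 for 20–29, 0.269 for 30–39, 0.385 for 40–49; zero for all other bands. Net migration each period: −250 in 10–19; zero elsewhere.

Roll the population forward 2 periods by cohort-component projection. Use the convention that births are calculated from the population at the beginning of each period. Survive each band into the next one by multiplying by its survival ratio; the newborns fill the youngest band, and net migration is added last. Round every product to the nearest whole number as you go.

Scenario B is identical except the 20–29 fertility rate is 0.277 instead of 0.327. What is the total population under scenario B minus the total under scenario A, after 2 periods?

— Period 1 —
Births: 12900 × 0.327 = 4218  |  7800 × 0.269 = 2098  |  14600 × 0.385 = 5621 → 11937
10–19: 7000 × 0.977 = 6839
20–29: 6500 × 0.958 = 6227
30–39: 12900 × 0.942 = 12152
40–49: 7800 × 0.946 = 7379
50+: 14600 × 0.946 + 10200 × 0.486 = 13812 + 4957 = 18769
Net migration: 10–19 − 250 → 6589
End of period: [11937, 6589, 6227, 12152, 7379, 18769]
— Period 2 —
Births: 6227 × 0.327 = 2036  |  12152 × 0.269 = 3269  |  7379 × 0.385 = 2841 → 8146
10–19: 11937 × 0.977 = 11662
20–29: 6589 × 0.958 = 6312
30–39: 6227 × 0.942 = 5866
40–49: 12152 × 0.946 = 11496
50+: 7379 × 0.946 + 18769 × 0.486 = 6981 + 9122 = 16103
Net migration: 10–19 − 250 → 11412
End of period: [8146, 11412, 6312, 5866, 11496, 16103]
Scenario A total after 2 periods: 59335
Scenario B projection —
— Period 1 —
Births: 12900 × 0.277 = 3573  |  7800 × 0.269 = 2098  |  14600 × 0.385 = 5621 → 11292
10–19: 7000 × 0.977 = 6839
20–29: 6500 × 0.958 = 6227
30–39: 12900 × 0.942 = 12152
40–49: 7800 × 0.946 = 7379
50+: 14600 × 0.946 + 10200 × 0.486 = 13812 + 4957 = 18769
Net migration: 10–19 − 250 → 6589
End of period: [11292, 6589, 6227, 12152, 7379, 18769]
— Period 2 —
Births: 6227 × 0.277 = 1725  |  12152 × 0.269 = 3269  |  7379 × 0.385 = 2841 → 7835
10–19: 11292 × 0.977 = 11032
20–29: 6589 × 0.958 = 6312
30–39: 6227 × 0.942 = 5866
40–49: 12152 × 0.946 = 11496
50+: 7379 × 0.946 + 18769 × 0.486 = 6981 + 9122 = 16103
Net migration: 10–19 − 250 → 10782
End of period: [7835, 10782, 6312, 5866, 11496, 16103]
Scenario B total after 2 periods: 58394
Difference B − A = 58394 − 59335 = -941

-941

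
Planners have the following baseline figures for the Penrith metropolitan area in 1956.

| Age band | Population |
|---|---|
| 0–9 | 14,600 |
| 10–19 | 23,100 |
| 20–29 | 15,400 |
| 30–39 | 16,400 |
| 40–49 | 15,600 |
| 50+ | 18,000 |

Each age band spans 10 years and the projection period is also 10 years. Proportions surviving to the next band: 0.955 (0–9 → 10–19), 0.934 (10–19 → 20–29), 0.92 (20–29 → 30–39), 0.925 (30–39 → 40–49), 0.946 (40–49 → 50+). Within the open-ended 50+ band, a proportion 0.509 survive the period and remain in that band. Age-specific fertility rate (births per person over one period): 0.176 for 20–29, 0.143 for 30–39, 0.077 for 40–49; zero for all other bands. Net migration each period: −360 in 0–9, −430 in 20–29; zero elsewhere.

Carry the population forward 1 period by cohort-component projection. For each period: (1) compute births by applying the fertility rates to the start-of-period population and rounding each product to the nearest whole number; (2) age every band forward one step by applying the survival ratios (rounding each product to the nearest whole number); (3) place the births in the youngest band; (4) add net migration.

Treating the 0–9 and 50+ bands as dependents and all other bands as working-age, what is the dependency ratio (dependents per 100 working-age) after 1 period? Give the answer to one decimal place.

46.3

Numbering the bands 1..6 from youngest to oldest:
Period 1:
Births: 15400 × 0.176 = 2710, 16400 × 0.143 = 2345, 15600 × 0.077 = 1201 ⇒ total 6256
Band 2: 14600 × 0.955 = 13943
Band 3: 23100 × 0.934 = 21575
Band 4: 15400 × 0.92 = 14168
Band 5: 16400 × 0.925 = 15170
Band 6: 15600 × 0.946 + 18000 × 0.509 = 14758 + 9162 = 23920
Net migration: Band 1 − 360 → 5896; Band 3 − 430 → 21145
End of period: [5896, 13943, 21145, 14168, 15170, 23920]
Dependents (band 0–9 + band 50+) = 5896 + 23920 = 29816; working-age = 64426; ratio = 29816/64426 × 100 = 46.3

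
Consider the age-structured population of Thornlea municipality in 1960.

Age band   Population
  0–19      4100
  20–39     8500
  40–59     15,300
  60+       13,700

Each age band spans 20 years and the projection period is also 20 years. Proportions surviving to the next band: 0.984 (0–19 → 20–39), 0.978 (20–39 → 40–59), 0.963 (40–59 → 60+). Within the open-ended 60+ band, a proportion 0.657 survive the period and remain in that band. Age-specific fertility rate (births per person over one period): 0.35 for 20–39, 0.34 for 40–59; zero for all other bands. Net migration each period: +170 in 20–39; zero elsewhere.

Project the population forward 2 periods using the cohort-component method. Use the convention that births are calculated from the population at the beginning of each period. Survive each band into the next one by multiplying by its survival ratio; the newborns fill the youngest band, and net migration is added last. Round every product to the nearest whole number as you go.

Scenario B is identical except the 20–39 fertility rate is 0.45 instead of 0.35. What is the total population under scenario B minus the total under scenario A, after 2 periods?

(Bands numbered youngest = 1 to oldest = 4.)
— Period 1 —
Births: 8500 × 0.35 = 2975, 15300 × 0.34 = 5202 — total 8177
Band 2: 4100 × 0.984 = 4034
Band 3: 8500 × 0.978 = 8313
Band 4: 15300 × 0.963 + 13700 × 0.657 = 14734 + 9001 = 23735
Net migration: Band 2 + 170 → 4204
Population now: 0–19=8177, 20–39=4204, 40–59=8313, 60+=23735
— Period 2 —
Births: 4204 × 0.35 = 1471, 8313 × 0.34 = 2826 — total 4297
Band 2: 8177 × 0.984 = 8046
Band 3: 4204 × 0.978 = 4112
Band 4: 8313 × 0.963 + 23735 × 0.657 = 8005 + 15594 = 23599
Net migration: Band 2 + 170 → 8216
Population now: 0–19=4297, 20–39=8216, 40–59=4112, 60+=23599
Scenario A total after 2 periods: 40224
Scenario B projection —
— Period 1 —
Births: 8500 × 0.45 = 3825, 15300 × 0.34 = 5202 — total 9027
Band 2: 4100 × 0.984 = 4034
Band 3: 8500 × 0.978 = 8313
Band 4: 15300 × 0.963 + 13700 × 0.657 = 14734 + 9001 = 23735
Net migration: Band 2 + 170 → 4204
Population now: 0–19=9027, 20–39=4204, 40–59=8313, 60+=23735
— Period 2 —
Births: 4204 × 0.45 = 1892, 8313 × 0.34 = 2826 — total 4718
Band 2: 9027 × 0.984 = 8883
Band 3: 4204 × 0.978 = 4112
Band 4: 8313 × 0.963 + 23735 × 0.657 = 8005 + 15594 = 23599
Net migration: Band 2 + 170 → 9053
Population now: 0–19=4718, 20–39=9053, 40–59=4112, 60+=23599
Scenario B total after 2 periods: 41482
Difference B − A = 41482 − 40224 = 1258

1258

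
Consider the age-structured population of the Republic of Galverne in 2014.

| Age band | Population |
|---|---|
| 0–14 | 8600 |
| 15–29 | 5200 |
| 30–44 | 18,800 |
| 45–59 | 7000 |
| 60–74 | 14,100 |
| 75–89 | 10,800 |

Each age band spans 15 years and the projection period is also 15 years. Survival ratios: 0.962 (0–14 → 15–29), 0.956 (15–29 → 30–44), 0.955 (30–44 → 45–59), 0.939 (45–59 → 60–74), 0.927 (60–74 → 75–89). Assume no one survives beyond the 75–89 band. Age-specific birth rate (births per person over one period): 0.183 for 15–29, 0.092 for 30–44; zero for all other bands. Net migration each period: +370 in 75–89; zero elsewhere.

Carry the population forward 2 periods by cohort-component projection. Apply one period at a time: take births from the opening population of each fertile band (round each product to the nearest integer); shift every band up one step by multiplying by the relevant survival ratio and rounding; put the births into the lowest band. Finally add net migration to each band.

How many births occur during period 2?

1971

— Period 1 —
Births: 5200 * 0.183 = 952  |  18800 * 0.092 = 1730 — total 2682
15–29: 8600 * 0.962 = 8273
30–44: 5200 * 0.956 = 4971
45–59: 18800 * 0.955 = 17954
60–74: 7000 * 0.939 = 6573
75–89: 14100 * 0.927 = 13071
Net migration: 75–89 + 370 → 13441
Population now: 0–14=2682, 15–29=8273, 30–44=4971, 45–59=17954, 60–74=6573, 75–89=13441
— Period 2 —
Births: 8273 * 0.183 = 1514  |  4971 * 0.092 = 457 — total 1971
15–29: 2682 * 0.962 = 2580
30–44: 8273 * 0.956 = 7909
45–59: 4971 * 0.955 = 4747
60–74: 17954 * 0.939 = 16859
75–89: 6573 * 0.927 = 6093
Net migration: 75–89 + 370 → 6463
Population now: 0–14=1971, 15–29=2580, 30–44=7909, 45–59=4747, 60–74=16859, 75–89=6463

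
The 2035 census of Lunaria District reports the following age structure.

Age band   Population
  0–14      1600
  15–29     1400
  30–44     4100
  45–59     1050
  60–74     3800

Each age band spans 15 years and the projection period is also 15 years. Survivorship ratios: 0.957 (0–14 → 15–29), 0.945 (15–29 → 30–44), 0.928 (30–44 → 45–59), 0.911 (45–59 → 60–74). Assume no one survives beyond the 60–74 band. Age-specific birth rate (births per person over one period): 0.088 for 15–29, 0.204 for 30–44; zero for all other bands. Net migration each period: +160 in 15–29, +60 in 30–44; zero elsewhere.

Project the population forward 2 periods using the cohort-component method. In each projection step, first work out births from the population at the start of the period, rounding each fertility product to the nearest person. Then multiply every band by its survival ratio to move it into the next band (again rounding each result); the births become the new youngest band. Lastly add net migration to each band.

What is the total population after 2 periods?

— Period 1 —
Births: 1400 * 0.088 = 123, 4100 * 0.204 = 836 → 959
15–29: 1600 * 0.957 = 1531
30–44: 1400 * 0.945 = 1323
45–59: 4100 * 0.928 = 3805
60–74: 1050 * 0.911 = 957
Net migration: 15–29 + 160 → 1691; 30–44 + 60 → 1383
Population now: 0–14=959, 15–29=1691, 30–44=1383, 45–59=3805, 60–74=957
— Period 2 —
Births: 1691 * 0.088 = 149, 1383 * 0.204 = 282 → 431
15–29: 959 * 0.957 = 918
30–44: 1691 * 0.945 = 1598
45–59: 1383 * 0.928 = 1283
60–74: 3805 * 0.911 = 3466
Net migration: 15–29 + 160 → 1078; 30–44 + 60 → 1658
Population now: 0–14=431, 15–29=1078, 30–44=1658, 45–59=1283, 60–74=3466
Total after period 2: 431 + 1078 + 1658 + 1283 + 3466 = 7916

7916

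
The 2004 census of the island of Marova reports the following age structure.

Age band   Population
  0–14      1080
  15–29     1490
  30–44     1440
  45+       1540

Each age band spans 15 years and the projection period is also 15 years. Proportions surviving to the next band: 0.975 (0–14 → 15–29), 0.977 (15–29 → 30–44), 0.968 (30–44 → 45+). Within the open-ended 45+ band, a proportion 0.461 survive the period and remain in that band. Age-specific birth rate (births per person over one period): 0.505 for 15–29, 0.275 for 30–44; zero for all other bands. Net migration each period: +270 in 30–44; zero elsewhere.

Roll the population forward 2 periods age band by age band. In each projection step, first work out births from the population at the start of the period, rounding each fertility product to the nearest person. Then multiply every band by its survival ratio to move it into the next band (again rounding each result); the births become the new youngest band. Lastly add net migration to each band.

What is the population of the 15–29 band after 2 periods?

1119

After projecting period 1:
Births: 1490 × 0.505 = 752  |  1440 × 0.275 = 396 ⇒ total 1148
15–29: 1080 × 0.975 = 1053
30–44: 1490 × 0.977 = 1456
45+: 1440 × 0.968 + 1540 × 0.461 = 1394 + 710 = 2104
Net migration: 30–44 + 270 → 1726
End of period: [1148, 1053, 1726, 2104]
After projecting period 2:
Births: 1053 × 0.505 = 532  |  1726 × 0.275 = 475 ⇒ total 1007
15–29: 1148 × 0.975 = 1119
30–44: 1053 × 0.977 = 1029
45+: 1726 × 0.968 + 2104 × 0.461 = 1671 + 970 = 2641
Net migration: 30–44 + 270 → 1299
End of period: [1007, 1119, 1299, 2641]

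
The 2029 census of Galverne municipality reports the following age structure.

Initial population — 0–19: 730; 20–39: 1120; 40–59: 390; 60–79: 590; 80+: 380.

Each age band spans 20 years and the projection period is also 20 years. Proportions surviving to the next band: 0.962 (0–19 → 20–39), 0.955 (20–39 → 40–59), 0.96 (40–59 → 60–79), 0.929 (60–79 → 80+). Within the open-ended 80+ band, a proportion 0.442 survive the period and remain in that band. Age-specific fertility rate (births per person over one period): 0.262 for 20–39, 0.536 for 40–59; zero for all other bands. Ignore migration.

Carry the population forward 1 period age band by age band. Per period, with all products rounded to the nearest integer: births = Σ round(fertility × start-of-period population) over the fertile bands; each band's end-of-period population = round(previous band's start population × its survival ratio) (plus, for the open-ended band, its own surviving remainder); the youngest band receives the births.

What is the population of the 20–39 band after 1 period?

Call the bands 1 to 5, youngest first.
Period 1.
Births: 1120 × 0.262 = 293 ; 390 × 0.536 = 209 ⇒ total 502
Band 2: 730 × 0.962 = 702
Band 3: 1120 × 0.955 = 1070
Band 4: 390 × 0.96 = 374
Band 5: 590 × 0.929 + 380 × 0.442 = 548 + 168 = 716
End of period: [502, 702, 1070, 374, 716]

702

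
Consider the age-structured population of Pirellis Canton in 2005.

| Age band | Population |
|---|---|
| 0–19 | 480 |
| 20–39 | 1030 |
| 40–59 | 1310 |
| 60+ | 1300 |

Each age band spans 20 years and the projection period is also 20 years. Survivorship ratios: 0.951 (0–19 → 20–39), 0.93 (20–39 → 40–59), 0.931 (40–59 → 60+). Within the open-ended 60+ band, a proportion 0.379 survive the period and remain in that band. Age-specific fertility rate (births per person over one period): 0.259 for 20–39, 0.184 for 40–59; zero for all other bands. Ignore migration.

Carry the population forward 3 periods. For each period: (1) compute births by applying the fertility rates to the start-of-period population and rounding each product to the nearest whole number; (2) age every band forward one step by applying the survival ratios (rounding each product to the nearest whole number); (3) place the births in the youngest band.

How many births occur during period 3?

After projecting period 1:
Births: 1030 * 0.259 = 267 ; 1310 * 0.184 = 241 — total 508
20–39: 480 * 0.951 = 456
40–59: 1030 * 0.93 = 958
60+: 1310 * 0.931 + 1300 * 0.379 = 1220 + 493 = 1713
Giving 508 / 456 / 958 / 1713.
After projecting period 2:
Births: 456 * 0.259 = 118 ; 958 * 0.184 = 176 — total 294
20–39: 508 * 0.951 = 483
40–59: 456 * 0.93 = 424
60+: 958 * 0.931 + 1713 * 0.379 = 892 + 649 = 1541
Giving 294 / 483 / 424 / 1541.
After projecting period 3:
Births: 483 * 0.259 = 125 ; 424 * 0.184 = 78 — total 203
20–39: 294 * 0.951 = 280
40–59: 483 * 0.93 = 449
60+: 424 * 0.931 + 1541 * 0.379 = 395 + 584 = 979
Giving 203 / 280 / 449 / 979.

203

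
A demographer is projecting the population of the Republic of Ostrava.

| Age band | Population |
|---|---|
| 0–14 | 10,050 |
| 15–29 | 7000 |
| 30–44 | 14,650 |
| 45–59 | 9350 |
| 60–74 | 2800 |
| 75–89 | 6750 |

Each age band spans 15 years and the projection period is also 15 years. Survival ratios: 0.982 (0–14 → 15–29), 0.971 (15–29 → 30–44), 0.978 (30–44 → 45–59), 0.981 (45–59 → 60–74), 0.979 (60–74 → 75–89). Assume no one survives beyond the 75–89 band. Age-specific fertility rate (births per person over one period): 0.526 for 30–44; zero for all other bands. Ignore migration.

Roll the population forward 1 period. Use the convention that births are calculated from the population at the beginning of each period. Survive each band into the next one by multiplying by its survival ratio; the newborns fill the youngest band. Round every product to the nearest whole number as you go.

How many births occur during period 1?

[period 1]
Births: 14650 * 0.526 = 7706
15–29: 10050 * 0.982 = 9869
30–44: 7000 * 0.971 = 6797
45–59: 14650 * 0.978 = 14328
60–74: 9350 * 0.981 = 9172
75–89: 2800 * 0.979 = 2741
Giving 7706 / 9869 / 6797 / 14328 / 9172 / 2741.

7706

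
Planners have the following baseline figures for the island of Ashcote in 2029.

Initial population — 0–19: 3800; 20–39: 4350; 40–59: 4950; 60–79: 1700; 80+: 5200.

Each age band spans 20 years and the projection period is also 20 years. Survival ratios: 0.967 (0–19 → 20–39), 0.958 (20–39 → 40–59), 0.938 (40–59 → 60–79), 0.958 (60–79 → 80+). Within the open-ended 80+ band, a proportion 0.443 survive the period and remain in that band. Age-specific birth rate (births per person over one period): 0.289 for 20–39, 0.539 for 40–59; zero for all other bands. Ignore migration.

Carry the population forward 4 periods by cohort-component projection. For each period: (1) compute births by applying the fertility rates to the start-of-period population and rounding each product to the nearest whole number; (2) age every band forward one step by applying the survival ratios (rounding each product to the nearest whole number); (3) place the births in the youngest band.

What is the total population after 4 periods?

18295

Period 1.
Births: 4350 * 0.289 = 1257 ; 4950 * 0.539 = 2668 → total 3925
20–39: 3800 * 0.967 = 3675
40–59: 4350 * 0.958 = 4167
60–79: 4950 * 0.938 = 4643
80+: 1700 * 0.958 + 5200 * 0.443 = 1629 + 2304 = 3933
→ [3925, 3675, 4167, 4643, 3933]
Period 2.
Births: 3675 * 0.289 = 1062 ; 4167 * 0.539 = 2246 → total 3308
20–39: 3925 * 0.967 = 3795
40–59: 3675 * 0.958 = 3521
60–79: 4167 * 0.938 = 3909
80+: 4643 * 0.958 + 3933 * 0.443 = 4448 + 1742 = 6190
→ [3308, 3795, 3521, 3909, 6190]
Period 3.
Births: 3795 * 0.289 = 1097 ; 3521 * 0.539 = 1898 → total 2995
20–39: 3308 * 0.967 = 3199
40–59: 3795 * 0.958 = 3636
60–79: 3521 * 0.938 = 3303
80+: 3909 * 0.958 + 6190 * 0.443 = 3745 + 2742 = 6487
→ [2995, 3199, 3636, 3303, 6487]
Period 4.
Births: 3199 * 0.289 = 925 ; 3636 * 0.539 = 1960 → total 2885
20–39: 2995 * 0.967 = 2896
40–59: 3199 * 0.958 = 3065
60–79: 3636 * 0.938 = 3411
80+: 3303 * 0.958 + 6487 * 0.443 = 3164 + 2874 = 6038
→ [2885, 2896, 3065, 3411, 6038]
Total after period 4: 2885 + 2896 + 3065 + 3411 + 6038 = 18295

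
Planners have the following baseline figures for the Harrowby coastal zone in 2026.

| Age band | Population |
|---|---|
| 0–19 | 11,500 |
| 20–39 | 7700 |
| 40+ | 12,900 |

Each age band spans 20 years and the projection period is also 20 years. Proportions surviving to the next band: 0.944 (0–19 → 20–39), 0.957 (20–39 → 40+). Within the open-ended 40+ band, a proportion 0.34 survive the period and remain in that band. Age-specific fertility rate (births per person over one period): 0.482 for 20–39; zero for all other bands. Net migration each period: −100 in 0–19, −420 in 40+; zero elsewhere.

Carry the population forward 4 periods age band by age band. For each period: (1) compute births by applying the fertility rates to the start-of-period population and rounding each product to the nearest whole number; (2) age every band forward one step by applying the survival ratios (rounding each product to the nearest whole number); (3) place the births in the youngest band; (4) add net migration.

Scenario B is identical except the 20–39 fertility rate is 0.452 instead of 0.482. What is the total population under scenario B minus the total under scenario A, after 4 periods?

Numbering the bands 1..3 from youngest to oldest:
Period 1:
Births: 7700 * 0.482 = 3711
Band 2: 11500 * 0.944 = 10856
Band 3: 7700 * 0.957 + 12900 * 0.34 = 7369 + 4386 = 11755
Net migration: Band 1 − 100 → 3611; Band 3 − 420 → 11335
Giving 3611 / 10856 / 11335.
Period 2:
Births: 10856 * 0.482 = 5233
Band 2: 3611 * 0.944 = 3409
Band 3: 10856 * 0.957 + 11335 * 0.34 = 10389 + 3854 = 14243
Net migration: Band 1 − 100 → 5133; Band 3 − 420 → 13823
Giving 5133 / 3409 / 13823.
Period 3:
Births: 3409 * 0.482 = 1643
Band 2: 5133 * 0.944 = 4846
Band 3: 3409 * 0.957 + 13823 * 0.34 = 3262 + 4700 = 7962
Net migration: Band 1 − 100 → 1543; Band 3 − 420 → 7542
Giving 1543 / 4846 / 7542.
Period 4:
Births: 4846 * 0.482 = 2336
Band 2: 1543 * 0.944 = 1457
Band 3: 4846 * 0.957 + 7542 * 0.34 = 4638 + 2564 = 7202
Net migration: Band 1 − 100 → 2236; Band 3 − 420 → 6782
Giving 2236 / 1457 / 6782.
Scenario A total after 4 periods: 10475
Scenario B projection —
Period 1:
Births: 7700 * 0.452 = 3480
Band 2: 11500 * 0.944 = 10856
Band 3: 7700 * 0.957 + 12900 * 0.34 = 7369 + 4386 = 11755
Net migration: Band 1 − 100 → 3380; Band 3 − 420 → 11335
Giving 3380 / 10856 / 11335.
Period 2:
Births: 10856 * 0.452 = 4907
Band 2: 3380 * 0.944 = 3191
Band 3: 10856 * 0.957 + 11335 * 0.34 = 10389 + 3854 = 14243
Net migration: Band 1 − 100 → 4807; Band 3 − 420 → 13823
Giving 4807 / 3191 / 13823.
Period 3:
Births: 3191 * 0.452 = 1442
Band 2: 4807 * 0.944 = 4538
Band 3: 3191 * 0.957 + 13823 * 0.34 = 3054 + 4700 = 7754
Net migration: Band 1 − 100 → 1342; Band 3 − 420 → 7334
Giving 1342 / 4538 / 7334.
Period 4:
Births: 4538 * 0.452 = 2051
Band 2: 1342 * 0.944 = 1267
Band 3: 4538 * 0.957 + 7334 * 0.34 = 4343 + 2494 = 6837
Net migration: Band 1 − 100 → 1951; Band 3 − 420 → 6417
Giving 1951 / 1267 / 6417.
Scenario B total after 4 periods: 9635
Difference B − A = 9635 − 10475 = -840

-840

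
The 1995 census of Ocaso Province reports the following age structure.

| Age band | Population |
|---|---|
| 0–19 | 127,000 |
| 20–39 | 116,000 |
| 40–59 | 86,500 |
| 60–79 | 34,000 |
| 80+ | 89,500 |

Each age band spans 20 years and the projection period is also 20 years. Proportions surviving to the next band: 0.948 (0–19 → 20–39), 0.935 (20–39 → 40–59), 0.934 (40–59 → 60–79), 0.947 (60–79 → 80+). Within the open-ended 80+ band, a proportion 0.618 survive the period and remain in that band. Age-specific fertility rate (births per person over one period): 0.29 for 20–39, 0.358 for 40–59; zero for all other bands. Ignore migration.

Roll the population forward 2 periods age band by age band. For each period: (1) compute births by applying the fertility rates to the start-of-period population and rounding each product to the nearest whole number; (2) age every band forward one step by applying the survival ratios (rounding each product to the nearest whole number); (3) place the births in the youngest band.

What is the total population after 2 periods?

Call the groups 1 to 5, youngest first.
After projecting period 1:
Births: 116000 * 0.29 = 33640, 86500 * 0.358 = 30967 — total 64607
Group 2: 127000 * 0.948 = 120396
Group 3: 116000 * 0.935 = 108460
Group 4: 86500 * 0.934 = 80791
Group 5: 34000 * 0.947 + 89500 * 0.618 = 32198 + 55311 = 87509
Giving 64607 / 120396 / 108460 / 80791 / 87509.
After projecting period 2:
Births: 120396 * 0.29 = 34915, 108460 * 0.358 = 38829 — total 73744
Group 2: 64607 * 0.948 = 61247
Group 3: 120396 * 0.935 = 112570
Group 4: 108460 * 0.934 = 101302
Group 5: 80791 * 0.947 + 87509 * 0.618 = 76509 + 54081 = 130590
Giving 73744 / 61247 / 112570 / 101302 / 130590.
Total after period 2: 73744 + 61247 + 112570 + 101302 + 130590 = 479453

479453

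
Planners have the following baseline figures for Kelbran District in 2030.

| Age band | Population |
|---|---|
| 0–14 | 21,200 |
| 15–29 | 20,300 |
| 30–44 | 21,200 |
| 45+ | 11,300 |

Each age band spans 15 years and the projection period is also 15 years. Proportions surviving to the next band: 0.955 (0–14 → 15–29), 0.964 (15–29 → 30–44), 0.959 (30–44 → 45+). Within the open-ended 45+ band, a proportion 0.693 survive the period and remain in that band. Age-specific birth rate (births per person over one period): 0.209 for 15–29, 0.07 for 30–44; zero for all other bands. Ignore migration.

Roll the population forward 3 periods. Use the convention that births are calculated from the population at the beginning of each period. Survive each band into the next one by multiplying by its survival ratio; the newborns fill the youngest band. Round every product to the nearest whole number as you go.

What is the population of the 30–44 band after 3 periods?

Period 1.
Births: 20300 * 0.209 = 4243, 21200 * 0.07 = 1484 → total 5727
15–29: 21200 * 0.955 = 20246
30–44: 20300 * 0.964 = 19569
45+: 21200 * 0.959 + 11300 * 0.693 = 20331 + 7831 = 28162
Population now: 0–14=5727, 15–29=20246, 30–44=19569, 45+=28162
Period 2.
Births: 20246 * 0.209 = 4231, 19569 * 0.07 = 1370 → total 5601
15–29: 5727 * 0.955 = 5469
30–44: 20246 * 0.964 = 19517
45+: 19569 * 0.959 + 28162 * 0.693 = 18767 + 19516 = 38283
Population now: 0–14=5601, 15–29=5469, 30–44=19517, 45+=38283
Period 3.
Births: 5469 * 0.209 = 1143, 19517 * 0.07 = 1366 → total 2509
15–29: 5601 * 0.955 = 5349
30–44: 5469 * 0.964 = 5272
45+: 19517 * 0.959 + 38283 * 0.693 = 18717 + 26530 = 45247
Population now: 0–14=2509, 15–29=5349, 30–44=5272, 45+=45247

5272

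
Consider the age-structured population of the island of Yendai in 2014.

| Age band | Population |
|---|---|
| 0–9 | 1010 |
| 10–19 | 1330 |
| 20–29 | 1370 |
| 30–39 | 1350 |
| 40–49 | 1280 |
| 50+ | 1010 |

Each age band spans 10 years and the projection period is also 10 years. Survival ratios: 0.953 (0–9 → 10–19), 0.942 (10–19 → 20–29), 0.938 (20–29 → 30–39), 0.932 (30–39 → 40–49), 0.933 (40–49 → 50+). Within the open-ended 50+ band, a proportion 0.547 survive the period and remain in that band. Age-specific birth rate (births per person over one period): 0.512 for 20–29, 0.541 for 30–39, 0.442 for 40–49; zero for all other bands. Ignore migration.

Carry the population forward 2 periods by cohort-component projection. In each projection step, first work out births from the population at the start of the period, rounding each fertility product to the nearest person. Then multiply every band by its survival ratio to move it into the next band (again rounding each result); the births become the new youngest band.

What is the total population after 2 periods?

9205

Numbering the bands 1..6 from youngest to oldest:
Period 1:
Births: 1370 × 0.512 = 701 ; 1350 × 0.541 = 730 ; 1280 × 0.442 = 566 ⇒ total 1997
Band 2: 1010 × 0.953 = 963
Band 3: 1330 × 0.942 = 1253
Band 4: 1370 × 0.938 = 1285
Band 5: 1350 × 0.932 = 1258
Band 6: 1280 × 0.933 + 1010 × 0.547 = 1194 + 552 = 1746
Giving 1997 / 963 / 1253 / 1285 / 1258 / 1746.
Period 2:
Births: 1253 × 0.512 = 642 ; 1285 × 0.541 = 695 ; 1258 × 0.442 = 556 ⇒ total 1893
Band 2: 1997 × 0.953 = 1903
Band 3: 963 × 0.942 = 907
Band 4: 1253 × 0.938 = 1175
Band 5: 1285 × 0.932 = 1198
Band 6: 1258 × 0.933 + 1746 × 0.547 = 1174 + 955 = 2129
Giving 1893 / 1903 / 907 / 1175 / 1198 / 2129.
Total after period 2: 1893 + 1903 + 907 + 1175 + 1198 + 2129 = 9205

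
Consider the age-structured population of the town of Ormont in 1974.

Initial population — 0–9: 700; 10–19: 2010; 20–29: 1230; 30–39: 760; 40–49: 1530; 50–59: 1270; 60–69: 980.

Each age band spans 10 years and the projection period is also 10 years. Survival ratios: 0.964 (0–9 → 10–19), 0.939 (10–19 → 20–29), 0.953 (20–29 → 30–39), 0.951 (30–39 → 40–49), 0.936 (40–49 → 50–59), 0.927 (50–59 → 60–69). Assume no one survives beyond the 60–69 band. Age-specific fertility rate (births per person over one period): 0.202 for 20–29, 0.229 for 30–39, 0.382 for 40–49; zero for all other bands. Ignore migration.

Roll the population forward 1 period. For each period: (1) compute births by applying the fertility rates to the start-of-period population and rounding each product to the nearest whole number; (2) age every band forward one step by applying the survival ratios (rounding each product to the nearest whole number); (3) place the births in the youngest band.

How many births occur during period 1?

1006

Period 1.
Births: 1230 × 0.202 = 248  |  760 × 0.229 = 174  |  1530 × 0.382 = 584 — total 1006
10–19: 700 × 0.964 = 675
20–29: 2010 × 0.939 = 1887
30–39: 1230 × 0.953 = 1172
40–49: 760 × 0.951 = 723
50–59: 1530 × 0.936 = 1432
60–69: 1270 × 0.927 = 1177
→ [1006, 675, 1887, 1172, 723, 1432, 1177]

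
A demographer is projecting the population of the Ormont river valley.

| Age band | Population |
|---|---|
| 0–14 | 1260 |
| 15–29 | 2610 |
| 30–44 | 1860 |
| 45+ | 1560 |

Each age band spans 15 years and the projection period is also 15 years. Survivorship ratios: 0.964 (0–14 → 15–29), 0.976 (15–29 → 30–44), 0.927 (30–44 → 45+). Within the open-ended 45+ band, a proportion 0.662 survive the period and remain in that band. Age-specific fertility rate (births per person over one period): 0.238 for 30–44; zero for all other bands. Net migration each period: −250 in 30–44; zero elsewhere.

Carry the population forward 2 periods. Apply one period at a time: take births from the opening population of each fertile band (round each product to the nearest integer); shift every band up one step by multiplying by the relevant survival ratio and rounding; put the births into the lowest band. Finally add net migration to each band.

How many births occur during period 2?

547

Period 1.
Births: 1860 * 0.238 = 443
15–29: 1260 * 0.964 = 1215
30–44: 2610 * 0.976 = 2547
45+: 1860 * 0.927 + 1560 * 0.662 = 1724 + 1033 = 2757
Net migration: 30–44 − 250 → 2297
Giving 443 / 1215 / 2297 / 2757.
Period 2.
Births: 2297 * 0.238 = 547
15–29: 443 * 0.964 = 427
30–44: 1215 * 0.976 = 1186
45+: 2297 * 0.927 + 2757 * 0.662 = 2129 + 1825 = 3954
Net migration: 30–44 − 250 → 936
Giving 547 / 427 / 936 / 3954.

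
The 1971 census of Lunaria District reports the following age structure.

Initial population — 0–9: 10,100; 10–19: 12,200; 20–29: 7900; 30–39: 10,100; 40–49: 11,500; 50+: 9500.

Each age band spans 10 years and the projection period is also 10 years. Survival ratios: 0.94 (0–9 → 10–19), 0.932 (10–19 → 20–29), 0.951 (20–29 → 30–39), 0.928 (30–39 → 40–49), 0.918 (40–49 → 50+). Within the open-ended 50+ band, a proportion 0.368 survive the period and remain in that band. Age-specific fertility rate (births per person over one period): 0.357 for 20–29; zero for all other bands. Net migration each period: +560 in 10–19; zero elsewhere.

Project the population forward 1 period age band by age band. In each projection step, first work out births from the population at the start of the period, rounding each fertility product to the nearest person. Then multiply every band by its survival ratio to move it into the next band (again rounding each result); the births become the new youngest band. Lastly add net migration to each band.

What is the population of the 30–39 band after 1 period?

7513

[period 1]
Births: 7900 × 0.357 = 2820
10–19: 10100 × 0.94 = 9494
20–29: 12200 × 0.932 = 11370
30–39: 7900 × 0.951 = 7513
40–49: 10100 × 0.928 = 9373
50+: 11500 × 0.918 + 9500 × 0.368 = 10557 + 3496 = 14053
Net migration: 10–19 + 560 → 10054
End of period: [2820, 10054, 11370, 7513, 9373, 14053]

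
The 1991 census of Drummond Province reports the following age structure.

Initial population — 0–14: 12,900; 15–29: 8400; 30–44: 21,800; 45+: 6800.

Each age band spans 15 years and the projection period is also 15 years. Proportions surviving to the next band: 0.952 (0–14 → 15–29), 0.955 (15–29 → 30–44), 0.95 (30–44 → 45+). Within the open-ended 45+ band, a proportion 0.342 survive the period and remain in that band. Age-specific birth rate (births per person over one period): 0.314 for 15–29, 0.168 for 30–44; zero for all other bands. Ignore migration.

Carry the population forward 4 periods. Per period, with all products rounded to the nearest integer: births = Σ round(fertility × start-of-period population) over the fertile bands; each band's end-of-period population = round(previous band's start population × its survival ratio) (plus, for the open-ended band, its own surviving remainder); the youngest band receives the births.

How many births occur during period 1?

[period 1]
Births: 8400 × 0.314 = 2638 ; 21800 × 0.168 = 3662 ⇒ total 6300
15–29: 12900 × 0.952 = 12281
30–44: 8400 × 0.955 = 8022
45+: 21800 × 0.95 + 6800 × 0.342 = 20710 + 2326 = 23036
End of period: [6300, 12281, 8022, 23036]

6300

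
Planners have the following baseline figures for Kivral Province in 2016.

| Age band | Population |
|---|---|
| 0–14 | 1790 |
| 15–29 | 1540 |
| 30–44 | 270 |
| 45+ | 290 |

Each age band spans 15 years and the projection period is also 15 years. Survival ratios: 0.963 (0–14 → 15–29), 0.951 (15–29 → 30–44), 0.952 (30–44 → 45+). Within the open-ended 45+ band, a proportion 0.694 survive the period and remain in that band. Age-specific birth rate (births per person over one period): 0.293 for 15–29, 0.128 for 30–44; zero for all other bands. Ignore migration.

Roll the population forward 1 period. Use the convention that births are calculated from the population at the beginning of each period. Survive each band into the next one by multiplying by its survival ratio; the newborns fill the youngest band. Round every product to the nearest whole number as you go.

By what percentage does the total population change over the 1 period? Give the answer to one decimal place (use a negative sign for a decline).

— Period 1 —
Births: 1540 * 0.293 = 451  |  270 * 0.128 = 35 → total 486
15–29: 1790 * 0.963 = 1724
30–44: 1540 * 0.951 = 1465
45+: 270 * 0.952 + 290 * 0.694 = 257 + 201 = 458
→ [486, 1724, 1465, 458]
Total: 3890 → 4133; change = 243; percentage change = 6.2%

6.2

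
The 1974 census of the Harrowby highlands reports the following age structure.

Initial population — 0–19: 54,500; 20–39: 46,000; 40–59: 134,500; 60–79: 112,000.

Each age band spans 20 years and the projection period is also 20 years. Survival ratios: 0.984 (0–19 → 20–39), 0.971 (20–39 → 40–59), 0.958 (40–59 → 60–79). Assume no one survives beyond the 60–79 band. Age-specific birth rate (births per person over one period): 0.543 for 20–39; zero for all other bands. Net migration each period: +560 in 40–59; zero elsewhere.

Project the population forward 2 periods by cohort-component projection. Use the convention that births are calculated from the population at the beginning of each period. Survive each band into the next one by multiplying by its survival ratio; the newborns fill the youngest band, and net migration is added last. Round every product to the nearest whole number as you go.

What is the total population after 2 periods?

149658

(Groups numbered youngest = 1 to oldest = 4.)
— Period 1 —
Births: 46000 × 0.543 = 24978
Group 2: 54500 × 0.984 = 53628
Group 3: 46000 × 0.971 = 44666
Group 4: 134500 × 0.958 = 128851
Net migration: Group 3 + 560 → 45226
→ [24978, 53628, 45226, 128851]
— Period 2 —
Births: 53628 × 0.543 = 29120
Group 2: 24978 × 0.984 = 24578
Group 3: 53628 × 0.971 = 52073
Group 4: 45226 × 0.958 = 43327
Net migration: Group 3 + 560 → 52633
→ [29120, 24578, 52633, 43327]
Total after period 2: 29120 + 24578 + 52633 + 43327 = 149658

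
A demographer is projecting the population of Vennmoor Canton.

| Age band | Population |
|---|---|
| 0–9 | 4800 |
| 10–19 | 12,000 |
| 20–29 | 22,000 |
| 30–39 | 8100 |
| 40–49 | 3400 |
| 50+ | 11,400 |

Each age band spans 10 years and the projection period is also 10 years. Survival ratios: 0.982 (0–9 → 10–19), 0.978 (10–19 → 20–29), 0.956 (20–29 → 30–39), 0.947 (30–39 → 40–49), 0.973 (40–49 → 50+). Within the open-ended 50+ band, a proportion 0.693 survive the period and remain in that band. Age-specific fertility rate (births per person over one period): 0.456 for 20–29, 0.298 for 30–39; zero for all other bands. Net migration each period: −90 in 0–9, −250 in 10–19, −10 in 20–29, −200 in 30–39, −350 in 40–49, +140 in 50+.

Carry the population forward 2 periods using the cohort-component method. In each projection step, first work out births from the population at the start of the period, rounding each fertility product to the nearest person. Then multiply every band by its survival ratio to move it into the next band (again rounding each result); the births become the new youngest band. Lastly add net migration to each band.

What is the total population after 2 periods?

Period 1:
Births: 22000 * 0.456 = 10032, 8100 * 0.298 = 2414 — total 12446
10–19: 4800 * 0.982 = 4714
20–29: 12000 * 0.978 = 11736
30–39: 22000 * 0.956 = 21032
40–49: 8100 * 0.947 = 7671
50+: 3400 * 0.973 + 11400 * 0.693 = 3308 + 7900 = 11208
Net migration: 0–9 − 90 → 12356; 10–19 − 250 → 4464; 20–29 − 10 → 11726; 30–39 − 200 → 20832; 40–49 − 350 → 7321; 50+ + 140 → 11348
Population now: 0–9=12356, 10–19=4464, 20–29=11726, 30–39=20832, 40–49=7321, 50+=11348
Period 2:
Births: 11726 * 0.456 = 5347, 20832 * 0.298 = 6208 — total 11555
10–19: 12356 * 0.982 = 12134
20–29: 4464 * 0.978 = 4366
30–39: 11726 * 0.956 = 11210
40–49: 20832 * 0.947 = 19728
50+: 7321 * 0.973 + 11348 * 0.693 = 7123 + 7864 = 14987
Net migration: 0–9 − 90 → 11465; 10–19 − 250 → 11884; 20–29 − 10 → 4356; 30–39 − 200 → 11010; 40–49 − 350 → 19378; 50+ + 140 → 15127
Population now: 0–9=11465, 10–19=11884, 20–29=4356, 30–39=11010, 40–49=19378, 50+=15127
Total after period 2: 11465 + 11884 + 4356 + 11010 + 19378 + 15127 = 73220

73220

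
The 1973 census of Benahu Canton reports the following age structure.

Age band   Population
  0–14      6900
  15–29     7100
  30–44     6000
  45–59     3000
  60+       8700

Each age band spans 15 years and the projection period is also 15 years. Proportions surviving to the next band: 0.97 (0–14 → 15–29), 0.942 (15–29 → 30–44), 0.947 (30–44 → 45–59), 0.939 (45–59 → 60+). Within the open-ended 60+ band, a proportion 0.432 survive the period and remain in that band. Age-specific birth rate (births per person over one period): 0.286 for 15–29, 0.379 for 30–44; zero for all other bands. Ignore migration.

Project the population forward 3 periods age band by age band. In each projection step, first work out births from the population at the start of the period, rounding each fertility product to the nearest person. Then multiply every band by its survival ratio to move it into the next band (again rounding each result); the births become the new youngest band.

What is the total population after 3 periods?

27285

Period 1.
Births: 7100 × 0.286 = 2031 ; 6000 × 0.379 = 2274 → 4305
15–29: 6900 × 0.97 = 6693
30–44: 7100 × 0.942 = 6688
45–59: 6000 × 0.947 = 5682
60+: 3000 × 0.939 + 8700 × 0.432 = 2817 + 3758 = 6575
End of period: [4305, 6693, 6688, 5682, 6575]
Period 2.
Births: 6693 × 0.286 = 1914 ; 6688 × 0.379 = 2535 → 4449
15–29: 4305 × 0.97 = 4176
30–44: 6693 × 0.942 = 6305
45–59: 6688 × 0.947 = 6334
60+: 5682 × 0.939 + 6575 × 0.432 = 5335 + 2840 = 8175
End of period: [4449, 4176, 6305, 6334, 8175]
Period 3.
Births: 4176 × 0.286 = 1194 ; 6305 × 0.379 = 2390 → 3584
15–29: 4449 × 0.97 = 4316
30–44: 4176 × 0.942 = 3934
45–59: 6305 × 0.947 = 5971
60+: 6334 × 0.939 + 8175 × 0.432 = 5948 + 3532 = 9480
End of period: [3584, 4316, 3934, 5971, 9480]
Total after period 3: 3584 + 4316 + 3934 + 5971 + 9480 = 27285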